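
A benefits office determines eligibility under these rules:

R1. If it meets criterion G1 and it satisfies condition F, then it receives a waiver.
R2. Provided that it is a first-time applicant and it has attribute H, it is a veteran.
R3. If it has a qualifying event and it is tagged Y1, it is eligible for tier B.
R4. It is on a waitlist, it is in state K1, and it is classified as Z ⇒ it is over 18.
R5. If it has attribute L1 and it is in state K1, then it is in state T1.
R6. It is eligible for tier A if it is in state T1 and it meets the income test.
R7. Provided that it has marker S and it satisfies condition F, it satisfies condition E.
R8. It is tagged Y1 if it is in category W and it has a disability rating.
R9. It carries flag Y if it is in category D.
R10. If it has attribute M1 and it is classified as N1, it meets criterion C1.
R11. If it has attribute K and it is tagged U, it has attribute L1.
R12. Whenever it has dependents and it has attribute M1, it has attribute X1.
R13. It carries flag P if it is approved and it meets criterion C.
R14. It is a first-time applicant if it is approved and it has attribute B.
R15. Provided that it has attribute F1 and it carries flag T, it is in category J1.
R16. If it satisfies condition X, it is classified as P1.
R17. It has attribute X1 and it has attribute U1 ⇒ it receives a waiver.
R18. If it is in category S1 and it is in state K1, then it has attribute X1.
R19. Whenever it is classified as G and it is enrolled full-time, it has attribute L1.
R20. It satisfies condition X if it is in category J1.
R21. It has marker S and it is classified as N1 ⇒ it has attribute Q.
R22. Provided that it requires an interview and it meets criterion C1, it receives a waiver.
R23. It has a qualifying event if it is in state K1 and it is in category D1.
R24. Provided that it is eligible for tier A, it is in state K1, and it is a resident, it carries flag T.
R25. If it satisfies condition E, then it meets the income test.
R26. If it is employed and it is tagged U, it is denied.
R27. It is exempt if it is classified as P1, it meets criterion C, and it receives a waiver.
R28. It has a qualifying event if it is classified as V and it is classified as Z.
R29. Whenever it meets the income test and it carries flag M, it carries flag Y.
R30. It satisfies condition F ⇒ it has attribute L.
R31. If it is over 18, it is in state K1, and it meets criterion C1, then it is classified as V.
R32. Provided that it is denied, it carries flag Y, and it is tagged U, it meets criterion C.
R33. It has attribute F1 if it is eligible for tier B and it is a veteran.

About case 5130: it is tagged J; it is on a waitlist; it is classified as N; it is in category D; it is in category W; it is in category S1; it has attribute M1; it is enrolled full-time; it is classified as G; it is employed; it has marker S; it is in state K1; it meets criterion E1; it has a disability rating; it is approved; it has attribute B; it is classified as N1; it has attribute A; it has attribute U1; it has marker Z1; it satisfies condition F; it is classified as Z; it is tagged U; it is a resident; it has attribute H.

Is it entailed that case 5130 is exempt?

By R4 (it is on a waitlist, it is in state K1, it is classified as Z): it is over 18.
By R7 (it has marker S, it satisfies condition F): it satisfies condition E.
By R8 (it is in category W, it has a disability rating): it is tagged Y1.
By R9 (it is in category D): it carries flag Y.
By R10 (it has attribute M1, it is classified as N1): it meets criterion C1.
By R14 (it is approved, it has attribute B): it is a first-time applicant.
By R18 (it is in category S1, it is in state K1): it has attribute X1.
By R19 (it is classified as G, it is enrolled full-time): it has attribute L1.
By R25 (it satisfies condition E): it meets the income test.
By R26 (it is employed, it is tagged U): it is denied.
By R31 (it is over 18, it is in state K1, it meets criterion C1): it is classified as V.
By R32 (it is denied, it carries flag Y, it is tagged U): it meets criterion C.
By R2 (it is a first-time applicant, it has attribute H): it is a veteran.
By R5 (it has attribute L1, it is in state K1): it is in state T1.
By R6 (it is in state T1, it meets the income test): it is eligible for tier A.
By R17 (it has attribute X1, it has attribute U1): it receives a waiver.
By R24 (it is eligible for tier A, it is in state K1, it is a resident): it carries flag T.
By R28 (it is classified as V, it is classified as Z): it has a qualifying event.
By R3 (it has a qualifying event, it is tagged Y1): it is eligible for tier B.
By R33 (it is eligible for tier B, it is a veteran): it has attribute F1.
By R15 (it has attribute F1, it carries flag T): it is in category J1.
By R20 (it is in category J1): it satisfies condition X.
By R16 (it satisfies condition X): it is classified as P1.
By R27 (it is classified as P1, it meets criterion C, it receives a waiver): it is exempt.

Yes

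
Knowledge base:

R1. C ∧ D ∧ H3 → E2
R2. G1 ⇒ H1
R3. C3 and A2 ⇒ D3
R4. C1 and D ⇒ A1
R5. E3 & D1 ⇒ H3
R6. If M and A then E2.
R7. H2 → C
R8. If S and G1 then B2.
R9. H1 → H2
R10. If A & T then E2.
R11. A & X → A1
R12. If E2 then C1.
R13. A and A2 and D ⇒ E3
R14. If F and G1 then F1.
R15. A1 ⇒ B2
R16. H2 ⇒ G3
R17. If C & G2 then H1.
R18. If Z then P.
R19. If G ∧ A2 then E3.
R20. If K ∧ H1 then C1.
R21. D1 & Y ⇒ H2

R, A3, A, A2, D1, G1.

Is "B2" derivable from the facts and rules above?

No

Forward chaining from the given facts derives: H1, H2, G3, C.
Rules concluding B2: R8 needs S; R15 needs A1 — none of these are established.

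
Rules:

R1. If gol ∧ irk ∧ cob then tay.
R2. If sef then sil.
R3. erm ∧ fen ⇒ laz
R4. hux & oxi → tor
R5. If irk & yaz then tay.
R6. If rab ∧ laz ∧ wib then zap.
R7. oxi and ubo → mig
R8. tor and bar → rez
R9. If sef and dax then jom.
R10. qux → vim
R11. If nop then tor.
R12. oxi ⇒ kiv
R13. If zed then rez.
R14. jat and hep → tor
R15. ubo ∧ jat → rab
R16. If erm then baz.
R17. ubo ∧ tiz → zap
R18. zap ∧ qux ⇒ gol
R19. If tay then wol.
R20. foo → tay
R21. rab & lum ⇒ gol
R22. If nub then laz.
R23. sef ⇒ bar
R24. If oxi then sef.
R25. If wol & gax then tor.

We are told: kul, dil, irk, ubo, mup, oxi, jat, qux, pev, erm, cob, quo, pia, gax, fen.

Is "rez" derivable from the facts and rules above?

No

Forward chaining from the given facts derives: laz, mig, vim, kiv, rab, baz, sef, sil, bar.
Rules concluding rez: R8 needs tor; R13 needs zed — none of these are established.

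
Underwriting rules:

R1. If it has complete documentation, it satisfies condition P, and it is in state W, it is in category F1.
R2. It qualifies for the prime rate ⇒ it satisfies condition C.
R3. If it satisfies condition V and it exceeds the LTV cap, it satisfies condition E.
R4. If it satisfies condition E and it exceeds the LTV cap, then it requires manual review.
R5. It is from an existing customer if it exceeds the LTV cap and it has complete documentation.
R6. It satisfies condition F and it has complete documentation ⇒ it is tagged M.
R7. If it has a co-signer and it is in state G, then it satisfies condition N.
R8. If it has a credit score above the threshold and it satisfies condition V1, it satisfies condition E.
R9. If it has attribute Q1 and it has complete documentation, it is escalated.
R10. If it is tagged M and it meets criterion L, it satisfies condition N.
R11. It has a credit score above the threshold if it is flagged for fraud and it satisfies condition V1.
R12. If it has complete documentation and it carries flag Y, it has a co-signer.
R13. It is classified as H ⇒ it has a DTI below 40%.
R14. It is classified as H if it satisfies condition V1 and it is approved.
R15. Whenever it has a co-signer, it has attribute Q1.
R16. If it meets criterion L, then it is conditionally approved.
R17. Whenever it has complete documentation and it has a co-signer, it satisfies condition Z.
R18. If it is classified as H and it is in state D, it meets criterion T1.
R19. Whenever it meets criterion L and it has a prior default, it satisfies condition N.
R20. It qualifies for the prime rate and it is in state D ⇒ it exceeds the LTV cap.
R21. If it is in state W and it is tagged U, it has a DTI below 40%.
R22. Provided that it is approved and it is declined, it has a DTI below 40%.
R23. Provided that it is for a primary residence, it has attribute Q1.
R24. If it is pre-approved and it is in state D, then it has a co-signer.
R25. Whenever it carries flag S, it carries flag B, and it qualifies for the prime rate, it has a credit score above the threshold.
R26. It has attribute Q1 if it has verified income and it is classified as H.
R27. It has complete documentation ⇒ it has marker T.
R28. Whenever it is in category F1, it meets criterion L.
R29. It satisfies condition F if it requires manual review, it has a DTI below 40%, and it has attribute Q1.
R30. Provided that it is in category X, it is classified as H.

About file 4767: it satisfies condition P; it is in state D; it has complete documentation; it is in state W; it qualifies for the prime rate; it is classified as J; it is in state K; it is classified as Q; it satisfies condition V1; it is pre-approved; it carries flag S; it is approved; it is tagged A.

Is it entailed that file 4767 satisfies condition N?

No

Forward chaining from the given facts derives: is in category F1, satisfies condition C, is classified as H, meets criterion T1, exceeds the LTV cap, has a co-signer, has marker T, meets criterion L, is from an existing customer, has a DTI below 40%, has attribute Q1, is conditionally approved, satisfies condition Z, is escalated.
Rules concluding "it satisfies condition N": R7 needs "it is in state G"; R10 needs "it is tagged M"; R19 needs "it has a prior default" — none of these are established.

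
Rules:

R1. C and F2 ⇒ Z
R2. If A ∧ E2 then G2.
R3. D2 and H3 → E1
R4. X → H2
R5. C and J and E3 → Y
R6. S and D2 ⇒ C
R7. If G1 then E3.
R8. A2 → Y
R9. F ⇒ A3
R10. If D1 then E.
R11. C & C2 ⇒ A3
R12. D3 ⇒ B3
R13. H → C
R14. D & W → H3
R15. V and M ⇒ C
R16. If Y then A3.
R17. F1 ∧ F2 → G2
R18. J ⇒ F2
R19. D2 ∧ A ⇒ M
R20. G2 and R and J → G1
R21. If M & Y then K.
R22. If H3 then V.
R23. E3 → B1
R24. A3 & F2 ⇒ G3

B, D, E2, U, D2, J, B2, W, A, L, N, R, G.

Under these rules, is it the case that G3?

Yes

G2  (by R2: A, E2)
H3  (by R14: D, W)
F2  (by R18: J)
M  (by R19: D2, A)
G1  (by R20: G2, R, J)
V  (by R22: H3)
E3  (by R7: G1)
C  (by R15: V, M)
Y  (by R5: C, J, E3)
A3  (by R16: Y)
G3  (by R24: A3, F2)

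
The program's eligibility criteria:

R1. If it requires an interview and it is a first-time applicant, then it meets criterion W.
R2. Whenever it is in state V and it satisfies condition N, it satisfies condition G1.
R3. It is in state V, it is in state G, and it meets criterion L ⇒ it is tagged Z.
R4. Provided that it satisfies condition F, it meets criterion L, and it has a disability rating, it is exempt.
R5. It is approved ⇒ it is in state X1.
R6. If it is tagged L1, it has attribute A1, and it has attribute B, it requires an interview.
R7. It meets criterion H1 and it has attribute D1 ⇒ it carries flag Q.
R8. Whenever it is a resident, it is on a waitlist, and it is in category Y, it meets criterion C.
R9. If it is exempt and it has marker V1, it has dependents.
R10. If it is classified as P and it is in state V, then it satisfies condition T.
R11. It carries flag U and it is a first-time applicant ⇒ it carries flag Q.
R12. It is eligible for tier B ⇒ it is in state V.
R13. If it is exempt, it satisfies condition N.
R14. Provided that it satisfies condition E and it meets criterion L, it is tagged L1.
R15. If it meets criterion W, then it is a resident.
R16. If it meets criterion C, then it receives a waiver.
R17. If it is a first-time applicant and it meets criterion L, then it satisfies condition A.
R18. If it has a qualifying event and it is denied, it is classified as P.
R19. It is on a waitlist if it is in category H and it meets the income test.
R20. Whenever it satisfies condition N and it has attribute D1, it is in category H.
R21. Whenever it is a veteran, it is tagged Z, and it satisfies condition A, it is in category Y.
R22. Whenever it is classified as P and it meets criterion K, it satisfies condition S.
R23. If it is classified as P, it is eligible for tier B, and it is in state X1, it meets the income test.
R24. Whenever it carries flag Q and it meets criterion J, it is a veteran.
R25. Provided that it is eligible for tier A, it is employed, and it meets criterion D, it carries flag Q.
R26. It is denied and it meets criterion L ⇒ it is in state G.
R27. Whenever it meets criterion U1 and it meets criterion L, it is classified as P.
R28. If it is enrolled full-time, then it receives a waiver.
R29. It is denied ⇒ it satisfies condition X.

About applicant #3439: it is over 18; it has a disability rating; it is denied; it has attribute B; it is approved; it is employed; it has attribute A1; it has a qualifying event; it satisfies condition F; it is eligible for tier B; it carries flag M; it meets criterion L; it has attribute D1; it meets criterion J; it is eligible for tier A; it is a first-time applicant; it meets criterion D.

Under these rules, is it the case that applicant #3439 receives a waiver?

Forward chaining from the given facts derives: is exempt, is in state X1, is in state V, satisfies condition N, satisfies condition A, is classified as P, is in category H, meets the income test, carries flag Q, is in state G, satisfies condition X, satisfies condition G1, is tagged Z, satisfies condition T, is on a waitlist, is a veteran, is in category Y.
Rules concluding "it receives a waiver": R16 needs "it meets criterion C"; R28 needs "it is enrolled full-time" — none of these are established.

No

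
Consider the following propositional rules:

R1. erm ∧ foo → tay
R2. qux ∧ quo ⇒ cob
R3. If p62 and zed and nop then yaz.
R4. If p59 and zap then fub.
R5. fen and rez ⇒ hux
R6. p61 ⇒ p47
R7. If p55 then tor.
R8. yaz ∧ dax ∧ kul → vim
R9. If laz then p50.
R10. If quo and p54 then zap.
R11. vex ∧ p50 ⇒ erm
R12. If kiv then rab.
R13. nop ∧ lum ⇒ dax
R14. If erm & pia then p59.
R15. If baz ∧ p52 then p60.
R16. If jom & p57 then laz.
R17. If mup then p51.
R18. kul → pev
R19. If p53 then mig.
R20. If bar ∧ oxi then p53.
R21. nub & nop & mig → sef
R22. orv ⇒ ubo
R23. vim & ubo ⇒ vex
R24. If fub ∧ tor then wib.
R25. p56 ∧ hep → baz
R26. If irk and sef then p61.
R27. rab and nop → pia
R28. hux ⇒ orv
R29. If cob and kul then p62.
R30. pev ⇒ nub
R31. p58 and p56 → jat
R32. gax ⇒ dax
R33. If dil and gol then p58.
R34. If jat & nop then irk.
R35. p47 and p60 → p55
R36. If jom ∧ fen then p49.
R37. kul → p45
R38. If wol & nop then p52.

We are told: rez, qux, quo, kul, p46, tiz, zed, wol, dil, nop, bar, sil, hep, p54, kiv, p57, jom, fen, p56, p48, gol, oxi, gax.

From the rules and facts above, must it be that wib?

cob  (by R2: qux, quo)
hux  (by R5: fen, rez)
zap  (by R10: quo, p54)
rab  (by R12: kiv)
laz  (by R16: jom, p57)
pev  (by R18: kul)
p53  (by R20: bar, oxi)
baz  (by R25: p56, hep)
pia  (by R27: rab, nop)
orv  (by R28: hux)
p62  (by R29: cob, kul)
nub  (by R30: pev)
dax  (by R32: gax)
p58  (by R33: dil, gol)
p52  (by R38: wol, nop)
yaz  (by R3: p62, zed, nop)
vim  (by R8: yaz, dax, kul)
p50  (by R9: laz)
p60  (by R15: baz, p52)
mig  (by R19: p53)
sef  (by R21: nub, nop, mig)
ubo  (by R22: orv)
vex  (by R23: vim, ubo)
jat  (by R31: p58, p56)
irk  (by R34: jat, nop)
erm  (by R11: vex, p50)
p59  (by R14: erm, pia)
p61  (by R26: irk, sef)
fub  (by R4: p59, zap)
p47  (by R6: p61)
p55  (by R35: p47, p60)
tor  (by R7: p55)
wib  (by R24: fub, tor)

Yes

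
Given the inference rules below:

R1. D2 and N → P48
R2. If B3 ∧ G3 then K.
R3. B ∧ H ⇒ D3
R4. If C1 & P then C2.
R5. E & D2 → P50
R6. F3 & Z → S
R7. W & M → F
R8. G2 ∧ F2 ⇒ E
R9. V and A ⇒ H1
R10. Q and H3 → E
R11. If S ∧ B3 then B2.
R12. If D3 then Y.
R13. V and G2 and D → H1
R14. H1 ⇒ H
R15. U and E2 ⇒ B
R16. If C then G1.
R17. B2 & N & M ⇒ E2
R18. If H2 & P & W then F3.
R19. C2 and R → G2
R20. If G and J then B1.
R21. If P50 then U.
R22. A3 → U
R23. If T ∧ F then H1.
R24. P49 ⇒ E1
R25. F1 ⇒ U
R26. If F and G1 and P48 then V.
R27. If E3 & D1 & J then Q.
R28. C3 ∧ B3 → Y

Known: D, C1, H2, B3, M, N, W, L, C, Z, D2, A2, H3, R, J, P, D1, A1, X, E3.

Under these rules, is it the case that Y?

Yes

P48  (by R1: D2, N)
C2  (by R4: C1, P)
F  (by R7: W, M)
G1  (by R16: C)
F3  (by R18: H2, P, W)
G2  (by R19: C2, R)
V  (by R26: F, G1, P48)
Q  (by R27: E3, D1, J)
S  (by R6: F3, Z)
E  (by R10: Q, H3)
B2  (by R11: S, B3)
H1  (by R13: V, G2, D)
H  (by R14: H1)
E2  (by R17: B2, N, M)
P50  (by R5: E, D2)
U  (by R21: P50)
B  (by R15: U, E2)
D3  (by R3: B, H)
Y  (by R12: D3)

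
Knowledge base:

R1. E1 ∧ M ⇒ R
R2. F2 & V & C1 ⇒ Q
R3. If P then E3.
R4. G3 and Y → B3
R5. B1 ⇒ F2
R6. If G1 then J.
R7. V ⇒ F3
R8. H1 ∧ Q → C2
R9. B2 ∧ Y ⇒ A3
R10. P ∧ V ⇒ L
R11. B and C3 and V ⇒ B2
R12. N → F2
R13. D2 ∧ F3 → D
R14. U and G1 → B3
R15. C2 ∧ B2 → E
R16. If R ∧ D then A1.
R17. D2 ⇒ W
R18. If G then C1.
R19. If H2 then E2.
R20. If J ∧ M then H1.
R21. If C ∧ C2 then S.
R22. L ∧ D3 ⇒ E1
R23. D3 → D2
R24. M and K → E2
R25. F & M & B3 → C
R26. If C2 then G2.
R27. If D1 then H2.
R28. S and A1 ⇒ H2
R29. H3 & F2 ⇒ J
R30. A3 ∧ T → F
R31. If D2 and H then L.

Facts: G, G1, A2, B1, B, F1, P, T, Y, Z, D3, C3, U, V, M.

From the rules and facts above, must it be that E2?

Yes

F2  (by R5: B1)
J  (by R6: G1)
F3  (by R7: V)
L  (by R10: P, V)
B2  (by R11: B, C3, V)
B3  (by R14: U, G1)
C1  (by R18: G)
H1  (by R20: J, M)
E1  (by R22: L, D3)
D2  (by R23: D3)
R  (by R1: E1, M)
Q  (by R2: F2, V, C1)
C2  (by R8: H1, Q)
A3  (by R9: B2, Y)
D  (by R13: D2, F3)
A1  (by R16: R, D)
F  (by R30: A3, T)
C  (by R25: F, M, B3)
S  (by R21: C, C2)
H2  (by R28: S, A1)
E2  (by R19: H2)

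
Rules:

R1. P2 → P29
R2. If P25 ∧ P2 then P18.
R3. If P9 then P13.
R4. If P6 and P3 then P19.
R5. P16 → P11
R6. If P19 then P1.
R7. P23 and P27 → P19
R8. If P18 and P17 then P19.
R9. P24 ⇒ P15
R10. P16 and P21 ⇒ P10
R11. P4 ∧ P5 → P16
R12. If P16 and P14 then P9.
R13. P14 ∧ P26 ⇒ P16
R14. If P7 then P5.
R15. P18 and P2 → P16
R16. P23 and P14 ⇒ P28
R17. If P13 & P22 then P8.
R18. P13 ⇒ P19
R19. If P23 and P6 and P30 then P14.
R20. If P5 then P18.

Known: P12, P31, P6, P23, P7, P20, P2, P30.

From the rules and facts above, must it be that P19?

Yes

P5  (by R14: P7)
P14  (by R19: P23, P6, P30)
P18  (by R20: P5)
P16  (by R15: P18, P2)
P9  (by R12: P16, P14)
P13  (by R3: P9)
P19  (by R18: P13)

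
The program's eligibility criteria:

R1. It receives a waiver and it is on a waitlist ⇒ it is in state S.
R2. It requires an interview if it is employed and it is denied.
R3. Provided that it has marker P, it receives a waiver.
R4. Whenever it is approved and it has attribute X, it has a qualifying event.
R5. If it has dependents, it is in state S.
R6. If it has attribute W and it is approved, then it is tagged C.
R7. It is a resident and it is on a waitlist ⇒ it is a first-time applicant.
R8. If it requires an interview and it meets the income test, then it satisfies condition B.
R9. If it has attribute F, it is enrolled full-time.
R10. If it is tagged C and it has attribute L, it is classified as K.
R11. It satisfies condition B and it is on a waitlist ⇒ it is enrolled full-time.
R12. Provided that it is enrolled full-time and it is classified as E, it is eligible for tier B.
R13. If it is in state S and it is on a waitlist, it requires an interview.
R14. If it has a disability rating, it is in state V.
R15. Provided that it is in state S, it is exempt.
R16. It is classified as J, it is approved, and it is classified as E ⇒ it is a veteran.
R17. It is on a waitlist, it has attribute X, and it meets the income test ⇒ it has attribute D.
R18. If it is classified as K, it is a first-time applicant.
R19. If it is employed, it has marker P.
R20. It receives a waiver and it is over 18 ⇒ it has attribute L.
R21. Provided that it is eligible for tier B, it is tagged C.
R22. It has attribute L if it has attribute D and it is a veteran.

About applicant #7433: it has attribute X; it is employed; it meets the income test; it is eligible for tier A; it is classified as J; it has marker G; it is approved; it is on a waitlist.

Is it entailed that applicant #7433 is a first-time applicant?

Forward chaining from the given facts derives: has a qualifying event, has attribute D, has marker P, receives a waiver, is in state S, requires an interview, is exempt, satisfies condition B, is enrolled full-time.
Rules concluding "it is a first-time applicant": R7 needs "it is a resident"; R18 needs "it is classified as K" — none of these are established.

No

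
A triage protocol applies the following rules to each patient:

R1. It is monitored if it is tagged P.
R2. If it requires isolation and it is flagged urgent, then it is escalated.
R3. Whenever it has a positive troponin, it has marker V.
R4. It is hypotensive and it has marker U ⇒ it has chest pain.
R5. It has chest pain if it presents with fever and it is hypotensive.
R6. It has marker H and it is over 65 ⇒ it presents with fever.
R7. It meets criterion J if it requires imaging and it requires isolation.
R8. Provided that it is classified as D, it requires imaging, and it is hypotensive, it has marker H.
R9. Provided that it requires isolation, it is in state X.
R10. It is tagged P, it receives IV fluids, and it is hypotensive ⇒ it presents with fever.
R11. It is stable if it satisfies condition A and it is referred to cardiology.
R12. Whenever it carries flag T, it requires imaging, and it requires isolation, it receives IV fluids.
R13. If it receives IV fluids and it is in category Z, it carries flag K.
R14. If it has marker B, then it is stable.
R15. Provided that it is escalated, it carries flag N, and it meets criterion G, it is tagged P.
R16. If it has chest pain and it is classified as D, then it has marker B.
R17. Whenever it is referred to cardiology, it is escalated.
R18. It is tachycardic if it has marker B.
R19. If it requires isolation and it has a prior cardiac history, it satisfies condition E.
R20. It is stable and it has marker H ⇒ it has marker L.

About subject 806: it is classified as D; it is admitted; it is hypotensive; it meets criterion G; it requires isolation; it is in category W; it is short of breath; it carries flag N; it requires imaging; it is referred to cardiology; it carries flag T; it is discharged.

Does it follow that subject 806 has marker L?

Yes

By R8 (it is classified as D, it requires imaging, it is hypotensive): it has marker H.
By R12 (it carries flag T, it requires imaging, it requires isolation): it receives IV fluids.
By R17 (it is referred to cardiology): it is escalated.
By R15 (it is escalated, it carries flag N, it meets criterion G): it is tagged P.
By R10 (it is tagged P, it receives IV fluids, it is hypotensive): it presents with fever.
By R5 (it presents with fever, it is hypotensive): it has chest pain.
By R16 (it has chest pain, it is classified as D): it has marker B.
By R14 (it has marker B): it is stable.
By R20 (it is stable, it has marker H): it has marker L.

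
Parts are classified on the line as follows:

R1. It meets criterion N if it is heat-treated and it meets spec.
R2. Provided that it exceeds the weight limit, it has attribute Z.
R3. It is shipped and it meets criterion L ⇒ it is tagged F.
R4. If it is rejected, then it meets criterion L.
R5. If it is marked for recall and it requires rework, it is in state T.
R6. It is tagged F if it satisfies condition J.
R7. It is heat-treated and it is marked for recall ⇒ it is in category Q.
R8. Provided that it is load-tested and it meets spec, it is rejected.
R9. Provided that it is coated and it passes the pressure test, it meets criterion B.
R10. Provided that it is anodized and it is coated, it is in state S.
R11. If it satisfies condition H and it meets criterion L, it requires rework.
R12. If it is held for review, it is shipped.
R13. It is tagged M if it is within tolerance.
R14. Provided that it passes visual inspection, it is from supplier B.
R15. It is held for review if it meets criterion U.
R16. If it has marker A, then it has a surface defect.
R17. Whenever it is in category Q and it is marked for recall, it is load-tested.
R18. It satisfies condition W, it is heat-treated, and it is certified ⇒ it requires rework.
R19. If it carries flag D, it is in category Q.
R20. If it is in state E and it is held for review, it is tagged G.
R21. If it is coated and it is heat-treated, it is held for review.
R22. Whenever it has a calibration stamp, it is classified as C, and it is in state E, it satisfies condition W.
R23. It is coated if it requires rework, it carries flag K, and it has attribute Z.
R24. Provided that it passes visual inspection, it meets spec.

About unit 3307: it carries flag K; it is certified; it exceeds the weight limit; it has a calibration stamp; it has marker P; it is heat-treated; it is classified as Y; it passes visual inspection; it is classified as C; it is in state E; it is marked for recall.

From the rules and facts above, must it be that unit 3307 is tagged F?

Yes

By R2 (it exceeds the weight limit): it has attribute Z.
By R7 (it is heat-treated, it is marked for recall): it is in category Q.
By R17 (it is in category Q, it is marked for recall): it is load-tested.
By R22 (it has a calibration stamp, it is classified as C, it is in state E): it satisfies condition W.
By R24 (it passes visual inspection): it meets spec.
By R8 (it is load-tested, it meets spec): it is rejected.
By R18 (it satisfies condition W, it is heat-treated, it is certified): it requires rework.
By R23 (it requires rework, it carries flag K, it has attribute Z): it is coated.
By R4 (it is rejected): it meets criterion L.
By R21 (it is coated, it is heat-treated): it is held for review.
By R12 (it is held for review): it is shipped.
By R3 (it is shipped, it meets criterion L): it is tagged F.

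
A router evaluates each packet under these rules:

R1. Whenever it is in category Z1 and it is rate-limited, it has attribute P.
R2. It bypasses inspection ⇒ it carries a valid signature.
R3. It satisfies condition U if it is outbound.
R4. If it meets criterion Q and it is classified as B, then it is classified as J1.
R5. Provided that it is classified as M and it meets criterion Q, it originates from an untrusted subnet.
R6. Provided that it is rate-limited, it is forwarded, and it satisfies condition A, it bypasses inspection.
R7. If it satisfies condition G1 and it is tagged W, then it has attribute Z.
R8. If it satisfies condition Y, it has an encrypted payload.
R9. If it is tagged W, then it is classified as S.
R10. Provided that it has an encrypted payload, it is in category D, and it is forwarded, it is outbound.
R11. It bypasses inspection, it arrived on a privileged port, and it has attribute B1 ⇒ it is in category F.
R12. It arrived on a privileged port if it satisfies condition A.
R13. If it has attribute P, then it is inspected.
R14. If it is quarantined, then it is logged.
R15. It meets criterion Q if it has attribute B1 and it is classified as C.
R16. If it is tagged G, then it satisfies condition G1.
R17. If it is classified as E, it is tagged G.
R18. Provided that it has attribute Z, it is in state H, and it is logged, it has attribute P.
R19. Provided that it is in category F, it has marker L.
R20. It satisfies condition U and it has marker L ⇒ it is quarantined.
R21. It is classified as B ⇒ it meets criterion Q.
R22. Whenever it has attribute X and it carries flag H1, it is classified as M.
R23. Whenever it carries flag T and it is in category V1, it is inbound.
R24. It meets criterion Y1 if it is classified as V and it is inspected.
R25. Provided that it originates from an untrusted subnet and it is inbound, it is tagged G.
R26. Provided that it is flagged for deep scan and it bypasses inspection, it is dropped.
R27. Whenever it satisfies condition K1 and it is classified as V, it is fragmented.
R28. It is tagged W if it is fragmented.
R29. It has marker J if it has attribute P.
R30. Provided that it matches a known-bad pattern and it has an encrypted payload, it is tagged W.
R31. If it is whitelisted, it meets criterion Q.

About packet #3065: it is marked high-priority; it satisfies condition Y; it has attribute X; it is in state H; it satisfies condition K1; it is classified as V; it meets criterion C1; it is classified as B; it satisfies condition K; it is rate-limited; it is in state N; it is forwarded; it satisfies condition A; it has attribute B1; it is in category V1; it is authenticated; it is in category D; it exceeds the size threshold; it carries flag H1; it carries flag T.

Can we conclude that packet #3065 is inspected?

By R6 (it is rate-limited, it is forwarded, it satisfies condition A): it bypasses inspection.
By R8 (it satisfies condition Y): it has an encrypted payload.
By R10 (it has an encrypted payload, it is in category D, it is forwarded): it is outbound.
By R12 (it satisfies condition A): it arrived on a privileged port.
By R21 (it is classified as B): it meets criterion Q.
By R22 (it has attribute X, it carries flag H1): it is classified as M.
By R23 (it carries flag T, it is in category V1): it is inbound.
By R27 (it satisfies condition K1, it is classified as V): it is fragmented.
By R28 (it is fragmented): it is tagged W.
By R3 (it is outbound): it satisfies condition U.
By R5 (it is classified as M, it meets criterion Q): it originates from an untrusted subnet.
By R11 (it bypasses inspection, it arrived on a privileged port, it has attribute B1): it is in category F.
By R19 (it is in category F): it has marker L.
By R20 (it satisfies condition U, it has marker L): it is quarantined.
By R25 (it originates from an untrusted subnet, it is inbound): it is tagged G.
By R14 (it is quarantined): it is logged.
By R16 (it is tagged G): it satisfies condition G1.
By R7 (it satisfies condition G1, it is tagged W): it has attribute Z.
By R18 (it has attribute Z, it is in state H, it is logged): it has attribute P.
By R13 (it has attribute P): it is inspected.

Yes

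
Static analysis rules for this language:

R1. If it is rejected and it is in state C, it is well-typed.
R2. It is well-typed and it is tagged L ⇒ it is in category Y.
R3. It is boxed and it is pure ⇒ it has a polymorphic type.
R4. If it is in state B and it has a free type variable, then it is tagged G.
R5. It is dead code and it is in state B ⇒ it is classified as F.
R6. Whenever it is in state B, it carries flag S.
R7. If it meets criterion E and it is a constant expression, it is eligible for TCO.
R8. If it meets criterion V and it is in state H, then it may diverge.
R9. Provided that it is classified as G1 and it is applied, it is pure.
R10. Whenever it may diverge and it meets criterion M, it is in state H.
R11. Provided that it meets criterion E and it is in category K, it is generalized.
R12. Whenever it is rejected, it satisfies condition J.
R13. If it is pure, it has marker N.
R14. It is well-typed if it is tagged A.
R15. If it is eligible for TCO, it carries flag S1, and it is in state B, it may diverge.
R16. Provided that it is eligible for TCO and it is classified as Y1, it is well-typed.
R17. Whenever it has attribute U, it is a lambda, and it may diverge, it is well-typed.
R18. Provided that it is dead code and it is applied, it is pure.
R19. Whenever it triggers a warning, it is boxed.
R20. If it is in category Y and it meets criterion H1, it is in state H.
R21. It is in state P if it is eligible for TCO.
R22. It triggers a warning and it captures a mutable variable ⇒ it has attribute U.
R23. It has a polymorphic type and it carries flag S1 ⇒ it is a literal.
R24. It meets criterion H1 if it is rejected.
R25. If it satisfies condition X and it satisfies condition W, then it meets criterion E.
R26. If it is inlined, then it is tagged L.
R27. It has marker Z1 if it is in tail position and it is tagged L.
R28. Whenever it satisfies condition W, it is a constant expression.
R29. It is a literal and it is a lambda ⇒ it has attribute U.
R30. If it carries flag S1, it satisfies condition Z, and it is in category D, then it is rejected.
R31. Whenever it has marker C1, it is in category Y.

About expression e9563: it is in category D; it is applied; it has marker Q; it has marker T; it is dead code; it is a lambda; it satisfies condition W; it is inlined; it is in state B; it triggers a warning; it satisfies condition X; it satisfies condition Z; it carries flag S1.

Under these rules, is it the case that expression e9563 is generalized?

Forward chaining from the given facts derives: is classified as F, carries flag S, is pure, is boxed, meets criterion E, is tagged L, is a constant expression, is rejected, has a polymorphic type, is eligible for TCO, satisfies condition J, has marker N, may diverge, is in state P, is a literal, meets criterion H1, has attribute U, is well-typed, is in category Y, is in state H.
The only rule concluding "it is generalized" is R11, which needs "it is in category K"; that is never established.

No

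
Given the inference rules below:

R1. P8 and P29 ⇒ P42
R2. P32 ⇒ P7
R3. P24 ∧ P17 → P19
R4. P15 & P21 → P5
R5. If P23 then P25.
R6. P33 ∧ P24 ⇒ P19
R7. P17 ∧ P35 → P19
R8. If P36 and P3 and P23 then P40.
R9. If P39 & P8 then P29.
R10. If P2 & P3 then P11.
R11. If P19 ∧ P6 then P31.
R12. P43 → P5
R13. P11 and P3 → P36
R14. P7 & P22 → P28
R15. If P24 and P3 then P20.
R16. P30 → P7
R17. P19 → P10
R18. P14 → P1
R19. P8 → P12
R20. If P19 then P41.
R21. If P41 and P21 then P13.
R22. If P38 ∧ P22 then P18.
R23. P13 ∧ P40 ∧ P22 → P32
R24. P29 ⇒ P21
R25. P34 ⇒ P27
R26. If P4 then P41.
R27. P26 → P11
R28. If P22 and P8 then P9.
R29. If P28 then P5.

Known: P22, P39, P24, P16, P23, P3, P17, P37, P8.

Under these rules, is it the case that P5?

No

Forward chaining from the given facts derives: P19, P25, P29, P20, P10, P12, P41, P21, P9, P42, P13.
Rules concluding P5: R4 needs P15; R12 needs P43; R29 needs P28 — none of these are established.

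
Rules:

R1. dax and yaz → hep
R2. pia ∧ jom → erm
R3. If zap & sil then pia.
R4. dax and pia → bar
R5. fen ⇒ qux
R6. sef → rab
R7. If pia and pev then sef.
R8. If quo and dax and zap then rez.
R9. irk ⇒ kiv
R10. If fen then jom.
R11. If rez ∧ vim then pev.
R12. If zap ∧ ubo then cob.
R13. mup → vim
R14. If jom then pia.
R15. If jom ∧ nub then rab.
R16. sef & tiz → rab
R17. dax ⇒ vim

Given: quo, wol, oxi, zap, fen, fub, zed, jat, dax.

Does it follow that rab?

rez  (by R8: quo, dax, zap)
jom  (by R10: fen)
pia  (by R14: jom)
vim  (by R17: dax)
pev  (by R11: rez, vim)
sef  (by R7: pia, pev)
rab  (by R6: sef)

Yes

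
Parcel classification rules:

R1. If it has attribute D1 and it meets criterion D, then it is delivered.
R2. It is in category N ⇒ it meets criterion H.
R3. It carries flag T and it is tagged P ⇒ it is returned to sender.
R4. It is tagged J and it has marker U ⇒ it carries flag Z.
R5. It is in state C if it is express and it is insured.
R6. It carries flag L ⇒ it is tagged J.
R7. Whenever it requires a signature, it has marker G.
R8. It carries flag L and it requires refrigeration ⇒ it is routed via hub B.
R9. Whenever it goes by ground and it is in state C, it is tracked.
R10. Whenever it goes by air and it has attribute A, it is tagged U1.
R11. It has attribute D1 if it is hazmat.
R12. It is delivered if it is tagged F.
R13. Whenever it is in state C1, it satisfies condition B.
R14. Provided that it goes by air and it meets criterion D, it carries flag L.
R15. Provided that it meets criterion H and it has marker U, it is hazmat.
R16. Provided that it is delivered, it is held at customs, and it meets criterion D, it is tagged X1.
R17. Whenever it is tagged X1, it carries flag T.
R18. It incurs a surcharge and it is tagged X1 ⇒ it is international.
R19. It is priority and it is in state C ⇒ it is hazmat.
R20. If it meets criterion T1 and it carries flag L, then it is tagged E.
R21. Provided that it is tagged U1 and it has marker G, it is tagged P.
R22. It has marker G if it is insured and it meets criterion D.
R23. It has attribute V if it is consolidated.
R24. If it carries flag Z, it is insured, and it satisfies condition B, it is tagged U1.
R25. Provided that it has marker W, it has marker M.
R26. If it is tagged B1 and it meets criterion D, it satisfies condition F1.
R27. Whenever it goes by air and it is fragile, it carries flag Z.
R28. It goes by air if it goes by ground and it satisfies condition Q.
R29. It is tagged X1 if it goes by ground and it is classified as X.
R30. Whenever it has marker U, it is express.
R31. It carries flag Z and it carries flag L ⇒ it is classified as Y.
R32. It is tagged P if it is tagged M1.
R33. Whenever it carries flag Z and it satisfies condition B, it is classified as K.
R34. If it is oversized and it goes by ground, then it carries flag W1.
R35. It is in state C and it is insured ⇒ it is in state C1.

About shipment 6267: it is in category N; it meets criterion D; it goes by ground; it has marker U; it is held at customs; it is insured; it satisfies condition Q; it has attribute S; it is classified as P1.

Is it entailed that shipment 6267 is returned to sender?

By R2 (it is in category N): it meets criterion H.
By R15 (it meets criterion H, it has marker U): it is hazmat.
By R22 (it is insured, it meets criterion D): it has marker G.
By R28 (it goes by ground, it satisfies condition Q): it goes by air.
By R30 (it has marker U): it is express.
By R5 (it is express, it is insured): it is in state C.
By R11 (it is hazmat): it has attribute D1.
By R14 (it goes by air, it meets criterion D): it carries flag L.
By R35 (it is in state C, it is insured): it is in state C1.
By R1 (it has attribute D1, it meets criterion D): it is delivered.
By R6 (it carries flag L): it is tagged J.
By R13 (it is in state C1): it satisfies condition B.
By R16 (it is delivered, it is held at customs, it meets criterion D): it is tagged X1.
By R17 (it is tagged X1): it carries flag T.
By R4 (it is tagged J, it has marker U): it carries flag Z.
By R24 (it carries flag Z, it is insured, it satisfies condition B): it is tagged U1.
By R21 (it is tagged U1, it has marker G): it is tagged P.
By R3 (it carries flag T, it is tagged P): it is returned to sender.

Yes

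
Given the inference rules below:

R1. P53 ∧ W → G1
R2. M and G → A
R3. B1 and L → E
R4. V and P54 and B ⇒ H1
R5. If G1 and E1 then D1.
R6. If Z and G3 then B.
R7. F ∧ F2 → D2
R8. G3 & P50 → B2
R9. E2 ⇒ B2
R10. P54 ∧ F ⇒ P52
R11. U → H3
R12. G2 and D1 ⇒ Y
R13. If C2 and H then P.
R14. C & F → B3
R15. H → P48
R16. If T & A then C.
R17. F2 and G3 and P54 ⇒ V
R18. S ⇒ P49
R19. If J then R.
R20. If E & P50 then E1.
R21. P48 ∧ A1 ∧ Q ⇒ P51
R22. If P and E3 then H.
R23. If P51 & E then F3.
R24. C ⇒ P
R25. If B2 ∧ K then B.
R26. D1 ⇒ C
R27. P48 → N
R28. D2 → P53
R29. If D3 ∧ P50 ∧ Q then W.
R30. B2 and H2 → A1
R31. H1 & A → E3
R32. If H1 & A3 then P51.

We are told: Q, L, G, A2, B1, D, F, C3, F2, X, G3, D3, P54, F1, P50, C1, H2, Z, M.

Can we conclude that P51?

A  (by R2: M, G)
E  (by R3: B1, L)
B  (by R6: Z, G3)
D2  (by R7: F, F2)
B2  (by R8: G3, P50)
V  (by R17: F2, G3, P54)
E1  (by R20: E, P50)
P53  (by R28: D2)
W  (by R29: D3, P50, Q)
A1  (by R30: B2, H2)
G1  (by R1: P53, W)
H1  (by R4: V, P54, B)
D1  (by R5: G1, E1)
C  (by R26: D1)
E3  (by R31: H1, A)
P  (by R24: C)
H  (by R22: P, E3)
P48  (by R15: H)
P51  (by R21: P48, A1, Q)

Yes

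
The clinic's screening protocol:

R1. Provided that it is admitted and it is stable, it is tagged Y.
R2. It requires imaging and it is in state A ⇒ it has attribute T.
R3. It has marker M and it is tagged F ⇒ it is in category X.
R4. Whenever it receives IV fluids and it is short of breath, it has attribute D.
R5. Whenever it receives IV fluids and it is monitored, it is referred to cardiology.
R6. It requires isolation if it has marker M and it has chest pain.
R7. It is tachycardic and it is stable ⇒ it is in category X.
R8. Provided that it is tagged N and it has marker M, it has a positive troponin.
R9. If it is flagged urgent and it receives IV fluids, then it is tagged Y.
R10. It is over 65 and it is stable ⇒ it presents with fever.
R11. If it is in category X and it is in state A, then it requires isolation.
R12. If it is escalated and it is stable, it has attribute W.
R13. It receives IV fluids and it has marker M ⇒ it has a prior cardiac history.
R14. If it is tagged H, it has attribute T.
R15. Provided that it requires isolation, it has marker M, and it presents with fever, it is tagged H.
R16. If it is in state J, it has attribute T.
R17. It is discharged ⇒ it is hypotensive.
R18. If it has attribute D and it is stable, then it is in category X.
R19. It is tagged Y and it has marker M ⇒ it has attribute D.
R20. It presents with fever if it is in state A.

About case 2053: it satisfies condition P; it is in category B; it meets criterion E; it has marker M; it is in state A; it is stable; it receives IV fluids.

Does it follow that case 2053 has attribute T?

No

Forward chaining from the given facts derives: has a prior cardiac history, presents with fever.
Rules concluding "it has attribute T": R2 needs "it requires imaging"; R14 needs "it is tagged H"; R16 needs "it is in state J" — none of these are established.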